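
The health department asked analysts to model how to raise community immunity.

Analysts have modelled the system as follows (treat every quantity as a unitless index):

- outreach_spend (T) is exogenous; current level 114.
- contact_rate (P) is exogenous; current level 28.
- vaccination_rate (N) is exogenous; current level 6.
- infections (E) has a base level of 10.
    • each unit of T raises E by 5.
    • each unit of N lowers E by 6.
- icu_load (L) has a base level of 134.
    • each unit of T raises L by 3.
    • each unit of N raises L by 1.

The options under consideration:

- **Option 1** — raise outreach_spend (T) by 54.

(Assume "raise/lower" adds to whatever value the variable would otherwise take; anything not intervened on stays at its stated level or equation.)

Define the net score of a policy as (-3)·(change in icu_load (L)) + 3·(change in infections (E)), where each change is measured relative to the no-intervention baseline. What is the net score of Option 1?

324

Baseline:
  T = 114
  N = 6
  E = 10 + 5·114 − 6·6 = 544
  L = 134 + 3·114 + 6 = 482
Option 1 (T + 54):
  T = 114 + 54 = 168
  N = 6
  E = 10 + 5·168 − 6·6 = 814
  L = 134 + 3·168 + 6 = 644
ΔL = 644 − 482 = 162; ΔE = 814 − 544 = 270
Score = (-3)·162 + 3·270 = 324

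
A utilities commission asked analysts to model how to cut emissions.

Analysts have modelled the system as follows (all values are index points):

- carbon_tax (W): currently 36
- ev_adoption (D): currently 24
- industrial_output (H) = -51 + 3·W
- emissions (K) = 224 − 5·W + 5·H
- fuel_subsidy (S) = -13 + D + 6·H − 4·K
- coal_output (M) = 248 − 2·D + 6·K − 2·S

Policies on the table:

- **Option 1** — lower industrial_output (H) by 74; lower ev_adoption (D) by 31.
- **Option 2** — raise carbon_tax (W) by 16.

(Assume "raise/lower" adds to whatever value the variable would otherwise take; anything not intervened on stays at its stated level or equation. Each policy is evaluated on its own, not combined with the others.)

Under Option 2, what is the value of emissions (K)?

Option 2 (W + 16):
  W = 36 + 16 = 52
  H = -51 + 3·52 = 105
  K = 224 − 5·52 + 5·105 = 489

489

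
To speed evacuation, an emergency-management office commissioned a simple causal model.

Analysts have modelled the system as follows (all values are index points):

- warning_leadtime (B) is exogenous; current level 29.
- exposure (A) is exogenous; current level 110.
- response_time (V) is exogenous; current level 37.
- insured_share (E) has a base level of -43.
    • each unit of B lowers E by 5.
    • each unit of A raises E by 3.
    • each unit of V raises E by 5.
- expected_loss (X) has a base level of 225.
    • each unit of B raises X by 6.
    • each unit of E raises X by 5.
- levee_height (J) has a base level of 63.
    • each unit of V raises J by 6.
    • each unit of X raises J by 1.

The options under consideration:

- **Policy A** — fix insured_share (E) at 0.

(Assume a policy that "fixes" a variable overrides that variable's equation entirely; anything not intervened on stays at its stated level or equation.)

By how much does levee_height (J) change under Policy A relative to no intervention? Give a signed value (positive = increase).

Baseline:
  B = 29
  A = 110
  V = 37
  E = -43 − 5·29 + 3·110 + 5·37 = 327
  X = 225 + 6·29 + 5·327 = 2034
  J = 63 + 6·37 + 2034 = 2319
Policy A (E := 0):
  B = 29
  A = 110
  V = 37
  E = 0
  X = 225 + 6·29 + 5·0 = 399
  J = 63 + 6·37 + 399 = 684
Change in J: 684 − 2319 = -1635

-1635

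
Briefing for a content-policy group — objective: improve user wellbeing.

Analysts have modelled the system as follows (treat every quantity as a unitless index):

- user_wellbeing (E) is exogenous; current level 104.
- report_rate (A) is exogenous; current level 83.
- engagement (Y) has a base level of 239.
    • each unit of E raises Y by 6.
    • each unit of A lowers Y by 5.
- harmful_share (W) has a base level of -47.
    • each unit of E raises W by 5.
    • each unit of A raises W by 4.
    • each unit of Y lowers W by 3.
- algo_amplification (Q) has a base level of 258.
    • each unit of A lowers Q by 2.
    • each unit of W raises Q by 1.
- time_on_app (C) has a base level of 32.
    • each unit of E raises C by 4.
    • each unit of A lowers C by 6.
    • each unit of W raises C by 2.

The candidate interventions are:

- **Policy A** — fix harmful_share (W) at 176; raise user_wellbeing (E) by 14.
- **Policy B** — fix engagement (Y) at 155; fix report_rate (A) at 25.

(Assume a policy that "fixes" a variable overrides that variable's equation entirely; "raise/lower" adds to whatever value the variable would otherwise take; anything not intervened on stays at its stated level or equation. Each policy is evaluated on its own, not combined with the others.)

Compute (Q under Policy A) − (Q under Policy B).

-48

Policy A (W := 176, E + 14):
  E = 104 + 14 = 118
  A = 83
  Y = 239 + 6·118 − 5·83 = 532
  W = 176
  Q = 258 − 2·83 + 176 = 268
Policy B (Y := 155, A := 25):
  E = 104
  A = 25
  Y = 155
  W = -47 + 5·104 + 4·25 − 3·155 = 108
  Q = 258 − 2·25 + 108 = 316
Q: 268 − 316 = -48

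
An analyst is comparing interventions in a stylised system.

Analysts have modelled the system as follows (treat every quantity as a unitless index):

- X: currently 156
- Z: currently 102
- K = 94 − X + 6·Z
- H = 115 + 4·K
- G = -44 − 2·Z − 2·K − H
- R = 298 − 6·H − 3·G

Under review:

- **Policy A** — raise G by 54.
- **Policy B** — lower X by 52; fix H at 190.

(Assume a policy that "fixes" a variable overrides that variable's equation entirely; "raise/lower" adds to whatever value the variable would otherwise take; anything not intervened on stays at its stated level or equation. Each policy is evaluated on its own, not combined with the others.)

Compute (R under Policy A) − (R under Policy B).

-6849

Policy A (G + 54):
  X = 156
  Z = 102
  K = 94 − 156 + 6·102 = 550
  H = 115 + 4·550 = 2315
  G = -44 − 2·102 − 2·550 − 2315 (+54 from intervention) = -3609
  R = 298 − 6·2315 − 3·(-3609) = -2765
Policy B (X − 52, H := 190):
  X = 156 − 52 = 104
  Z = 102
  K = 94 − 104 + 6·102 = 602
  H = 190
  G = -44 − 2·102 − 2·602 − 190 = -1642
  R = 298 − 6·190 − 3·(-1642) = 4084
R: -2765 − 4084 = -6849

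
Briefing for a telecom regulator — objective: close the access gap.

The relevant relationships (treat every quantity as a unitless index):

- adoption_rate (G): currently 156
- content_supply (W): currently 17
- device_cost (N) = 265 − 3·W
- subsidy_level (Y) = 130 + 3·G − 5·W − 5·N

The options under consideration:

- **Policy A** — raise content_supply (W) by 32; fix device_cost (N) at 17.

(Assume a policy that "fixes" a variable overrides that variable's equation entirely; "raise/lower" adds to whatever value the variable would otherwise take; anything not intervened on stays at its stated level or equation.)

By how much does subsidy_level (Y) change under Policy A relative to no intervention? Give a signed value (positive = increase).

825

Baseline:
  G = 156
  W = 17
  N = 265 − 3·17 = 214
  Y = 130 + 3·156 − 5·17 − 5·214 = -557
Policy A (W + 32, N := 17):
  G = 156
  W = 17 + 32 = 49
  N = 17
  Y = 130 + 3·156 − 5·49 − 5·17 = 268
Change in Y: 268 − (-557) = 825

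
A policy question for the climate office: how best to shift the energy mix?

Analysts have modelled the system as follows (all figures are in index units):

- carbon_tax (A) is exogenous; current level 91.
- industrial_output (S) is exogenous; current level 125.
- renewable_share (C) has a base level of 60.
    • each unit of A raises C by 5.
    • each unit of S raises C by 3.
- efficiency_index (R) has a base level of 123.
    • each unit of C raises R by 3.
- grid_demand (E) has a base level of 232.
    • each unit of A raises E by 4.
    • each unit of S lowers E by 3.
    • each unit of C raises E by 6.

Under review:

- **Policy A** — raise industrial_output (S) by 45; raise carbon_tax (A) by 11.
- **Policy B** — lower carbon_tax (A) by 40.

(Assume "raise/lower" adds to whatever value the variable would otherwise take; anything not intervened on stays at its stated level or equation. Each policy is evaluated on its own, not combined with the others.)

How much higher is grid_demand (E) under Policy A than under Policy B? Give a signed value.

2409

Policy A (S + 45, A + 11):
  A = 91 + 11 = 102
  S = 125 + 45 = 170
  C = 60 + 5·102 + 3·170 = 1080
  E = 232 + 4·102 − 3·170 + 6·1080 = 6610
Policy B (A − 40):
  A = 91 − 40 = 51
  S = 125
  C = 60 + 5·51 + 3·125 = 690
  E = 232 + 4·51 − 3·125 + 6·690 = 4201
E: 6610 − 4201 = 2409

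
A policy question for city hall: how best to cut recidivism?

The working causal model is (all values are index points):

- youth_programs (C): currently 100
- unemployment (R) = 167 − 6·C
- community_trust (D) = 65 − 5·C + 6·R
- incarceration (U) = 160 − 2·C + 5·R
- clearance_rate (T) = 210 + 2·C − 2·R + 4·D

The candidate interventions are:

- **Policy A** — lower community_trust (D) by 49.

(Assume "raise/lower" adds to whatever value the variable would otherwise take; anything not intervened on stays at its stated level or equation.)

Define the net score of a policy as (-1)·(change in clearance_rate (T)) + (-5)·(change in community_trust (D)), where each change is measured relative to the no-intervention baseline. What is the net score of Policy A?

441

Baseline:
  C = 100
  R = 167 − 6·100 = -433
  D = 65 − 5·100 + 6·(-433) = -3033
  T = 210 + 2·100 − 2·(-433) + 4·(-3033) = -10856
Policy A (D − 49):
  C = 100
  R = 167 − 6·100 = -433
  D = 65 − 5·100 + 6·(-433) (−49 from intervention) = -3082
  T = 210 + 2·100 − 2·(-433) + 4·(-3082) = -11052
ΔT = -11052 − (-10856) = -196; ΔD = -3082 − (-3033) = -49
Score = (-1)·(-196) + (-5)·(-49) = 441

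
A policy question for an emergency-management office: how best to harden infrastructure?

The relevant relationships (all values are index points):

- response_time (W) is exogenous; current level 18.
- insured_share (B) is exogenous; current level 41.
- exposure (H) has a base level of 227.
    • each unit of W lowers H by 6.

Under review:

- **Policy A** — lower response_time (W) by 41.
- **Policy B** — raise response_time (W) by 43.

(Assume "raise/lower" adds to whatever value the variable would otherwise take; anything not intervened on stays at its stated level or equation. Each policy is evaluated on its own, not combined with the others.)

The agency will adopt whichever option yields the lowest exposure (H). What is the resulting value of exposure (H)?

Policy A (W − 41):
  W = 18 − 41 = -23
  H = 227 − 6·(-23) = 365
Policy B (W + 43):
  W = 18 + 43 = 61
  H = 227 − 6·61 = -139
Comparing — Policy A: H=365, Policy B: H=-139. Lowest is -139 (Policy B).

-139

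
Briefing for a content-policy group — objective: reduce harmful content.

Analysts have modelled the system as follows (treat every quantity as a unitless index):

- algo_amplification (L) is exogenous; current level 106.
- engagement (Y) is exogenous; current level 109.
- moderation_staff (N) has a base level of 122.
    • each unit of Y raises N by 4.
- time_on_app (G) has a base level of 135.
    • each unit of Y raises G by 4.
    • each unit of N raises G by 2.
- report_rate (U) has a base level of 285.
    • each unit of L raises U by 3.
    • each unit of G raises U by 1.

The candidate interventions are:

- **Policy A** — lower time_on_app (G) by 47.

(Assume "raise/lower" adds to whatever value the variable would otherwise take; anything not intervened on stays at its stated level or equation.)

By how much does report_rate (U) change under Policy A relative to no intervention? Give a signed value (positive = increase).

Baseline:
  L = 106
  Y = 109
  N = 122 + 4·109 = 558
  G = 135 + 4·109 + 2·558 = 1687
  U = 285 + 3·106 + 1687 = 2290
Policy A (G − 47):
  L = 106
  Y = 109
  N = 122 + 4·109 = 558
  G = 135 + 4·109 + 2·558 (−47 from intervention) = 1640
  U = 285 + 3·106 + 1640 = 2243
Change in U: 2243 − 2290 = -47

-47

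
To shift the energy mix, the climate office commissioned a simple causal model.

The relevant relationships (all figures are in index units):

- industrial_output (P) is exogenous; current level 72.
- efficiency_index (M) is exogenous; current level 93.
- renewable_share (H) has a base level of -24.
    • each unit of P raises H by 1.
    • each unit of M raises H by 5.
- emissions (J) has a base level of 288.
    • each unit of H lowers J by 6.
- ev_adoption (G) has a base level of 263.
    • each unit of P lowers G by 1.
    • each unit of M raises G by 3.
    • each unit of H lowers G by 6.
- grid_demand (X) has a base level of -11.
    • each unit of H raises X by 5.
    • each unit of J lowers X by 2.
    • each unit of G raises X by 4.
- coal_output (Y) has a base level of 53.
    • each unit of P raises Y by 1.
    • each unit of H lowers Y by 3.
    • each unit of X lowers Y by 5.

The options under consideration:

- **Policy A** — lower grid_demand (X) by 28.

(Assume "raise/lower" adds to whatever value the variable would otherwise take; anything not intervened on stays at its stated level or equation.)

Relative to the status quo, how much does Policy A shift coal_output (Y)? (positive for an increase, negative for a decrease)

Baseline:
  P = 72
  M = 93
  H = -24 + 72 + 5·93 = 513
  J = 288 − 6·513 = -2790
  G = 263 − 72 + 3·93 − 6·513 = -2608
  X = -11 + 5·513 − 2·(-2790) + 4·(-2608) = -2298
  Y = 53 + 72 − 3·513 − 5·(-2298) = 10076
Policy A (X − 28):
  P = 72
  M = 93
  H = -24 + 72 + 5·93 = 513
  J = 288 − 6·513 = -2790
  G = 263 − 72 + 3·93 − 6·513 = -2608
  X = -11 + 5·513 − 2·(-2790) + 4·(-2608) (−28 from intervention) = -2326
  Y = 53 + 72 − 3·513 − 5·(-2326) = 10216
Change in Y: 10216 − 10076 = 140

140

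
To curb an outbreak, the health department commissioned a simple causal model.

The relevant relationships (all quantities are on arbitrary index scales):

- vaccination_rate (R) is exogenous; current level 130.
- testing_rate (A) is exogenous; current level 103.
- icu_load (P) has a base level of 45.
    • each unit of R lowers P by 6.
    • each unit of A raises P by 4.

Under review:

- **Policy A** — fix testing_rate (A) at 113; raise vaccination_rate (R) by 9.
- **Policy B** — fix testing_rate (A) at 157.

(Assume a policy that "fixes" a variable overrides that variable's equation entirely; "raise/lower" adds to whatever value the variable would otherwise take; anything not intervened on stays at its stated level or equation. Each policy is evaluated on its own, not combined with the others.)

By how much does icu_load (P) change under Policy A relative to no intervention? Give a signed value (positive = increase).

Baseline:
  R = 130
  A = 103
  P = 45 − 6·130 + 4·103 = -323
Policy A (A := 113, R + 9):
  R = 130 + 9 = 139
  A = 113
  P = 45 − 6·139 + 4·113 = -337
Change in P: -337 − (-323) = -14

-14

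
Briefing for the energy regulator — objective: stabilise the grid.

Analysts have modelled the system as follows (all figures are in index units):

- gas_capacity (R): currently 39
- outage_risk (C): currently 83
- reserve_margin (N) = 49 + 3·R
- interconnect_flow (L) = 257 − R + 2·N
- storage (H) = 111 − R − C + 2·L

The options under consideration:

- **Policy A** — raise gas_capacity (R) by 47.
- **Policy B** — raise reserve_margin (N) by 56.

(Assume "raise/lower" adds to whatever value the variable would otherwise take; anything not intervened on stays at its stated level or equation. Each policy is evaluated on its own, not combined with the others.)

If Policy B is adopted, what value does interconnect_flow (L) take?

Policy B (N + 56):
  R = 39
  N = 49 + 3·39 (+56 from intervention) = 222
  L = 257 − 39 + 2·222 = 662

662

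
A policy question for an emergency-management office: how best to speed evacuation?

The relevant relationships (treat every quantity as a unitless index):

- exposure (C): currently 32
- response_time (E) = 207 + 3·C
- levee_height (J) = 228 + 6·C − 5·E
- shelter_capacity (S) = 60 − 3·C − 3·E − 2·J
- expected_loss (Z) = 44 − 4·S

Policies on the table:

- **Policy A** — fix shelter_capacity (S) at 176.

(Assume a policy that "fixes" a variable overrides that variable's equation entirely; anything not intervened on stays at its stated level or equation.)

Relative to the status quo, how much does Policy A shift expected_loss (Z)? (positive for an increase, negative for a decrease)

4276

Baseline:
  C = 32
  E = 207 + 3·32 = 303
  J = 228 + 6·32 − 5·303 = -1095
  S = 60 − 3·32 − 3·303 − 2·(-1095) = 1245
  Z = 44 − 4·1245 = -4936
Policy A (S := 176):
  C = 32
  E = 207 + 3·32 = 303
  J = 228 + 6·32 − 5·303 = -1095
  S = 176
  Z = 44 − 4·176 = -660
Change in Z: -660 − (-4936) = 4276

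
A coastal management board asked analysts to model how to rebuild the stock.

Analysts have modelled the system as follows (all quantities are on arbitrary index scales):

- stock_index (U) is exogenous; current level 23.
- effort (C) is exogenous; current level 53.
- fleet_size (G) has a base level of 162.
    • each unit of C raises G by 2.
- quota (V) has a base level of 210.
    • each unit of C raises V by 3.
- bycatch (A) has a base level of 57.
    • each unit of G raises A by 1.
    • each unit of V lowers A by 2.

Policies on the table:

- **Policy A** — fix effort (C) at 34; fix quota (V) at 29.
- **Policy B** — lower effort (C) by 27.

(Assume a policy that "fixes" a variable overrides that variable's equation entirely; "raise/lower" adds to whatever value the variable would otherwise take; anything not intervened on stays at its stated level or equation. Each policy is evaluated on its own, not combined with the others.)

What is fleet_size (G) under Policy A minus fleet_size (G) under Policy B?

16

Policy A (C := 34, V := 29):
  C = 34
  G = 162 + 2·34 = 230
Policy B (C − 27):
  C = 53 − 27 = 26
  G = 162 + 2·26 = 214
G: 230 − 214 = 16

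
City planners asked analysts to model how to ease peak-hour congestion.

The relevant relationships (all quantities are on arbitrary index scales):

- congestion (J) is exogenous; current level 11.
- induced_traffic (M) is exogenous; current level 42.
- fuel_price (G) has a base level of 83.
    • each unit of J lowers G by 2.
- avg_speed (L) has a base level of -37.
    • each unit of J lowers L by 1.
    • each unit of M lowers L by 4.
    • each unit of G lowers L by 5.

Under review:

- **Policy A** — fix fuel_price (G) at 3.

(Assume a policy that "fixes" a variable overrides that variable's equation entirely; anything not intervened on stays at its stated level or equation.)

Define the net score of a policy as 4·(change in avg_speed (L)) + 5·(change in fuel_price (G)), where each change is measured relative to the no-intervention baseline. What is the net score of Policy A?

870

Baseline:
  J = 11
  M = 42
  G = 83 − 2·11 = 61
  L = -37 − 11 − 4·42 − 5·61 = -521
Policy A (G := 3):
  J = 11
  M = 42
  G = 3
  L = -37 − 11 − 4·42 − 5·3 = -231
ΔL = -231 − (-521) = 290; ΔG = 3 − 61 = -58
Score = 4·290 + 5·(-58) = 870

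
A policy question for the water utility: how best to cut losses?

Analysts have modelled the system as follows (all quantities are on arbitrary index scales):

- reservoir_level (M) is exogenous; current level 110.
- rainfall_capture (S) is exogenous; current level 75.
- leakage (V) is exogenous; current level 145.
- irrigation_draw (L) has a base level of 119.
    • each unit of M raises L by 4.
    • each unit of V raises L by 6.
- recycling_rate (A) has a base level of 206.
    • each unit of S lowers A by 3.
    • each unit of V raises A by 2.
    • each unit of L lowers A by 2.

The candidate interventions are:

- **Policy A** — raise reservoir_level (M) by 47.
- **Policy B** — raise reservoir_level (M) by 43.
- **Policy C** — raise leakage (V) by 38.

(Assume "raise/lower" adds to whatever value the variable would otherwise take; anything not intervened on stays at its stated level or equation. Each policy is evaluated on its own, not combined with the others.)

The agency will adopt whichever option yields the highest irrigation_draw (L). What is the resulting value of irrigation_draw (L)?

Policy A (M + 47):
  M = 110 + 47 = 157
  V = 145
  L = 119 + 4·157 + 6·145 = 1617
Policy B (M + 43):
  M = 110 + 43 = 153
  V = 145
  L = 119 + 4·153 + 6·145 = 1601
Policy C (V + 38):
  M = 110
  V = 145 + 38 = 183
  L = 119 + 4·110 + 6·183 = 1657
Comparing — Policy A: L=1617, Policy B: L=1601, Policy C: L=1657. Highest is 1657 (Policy C).

1657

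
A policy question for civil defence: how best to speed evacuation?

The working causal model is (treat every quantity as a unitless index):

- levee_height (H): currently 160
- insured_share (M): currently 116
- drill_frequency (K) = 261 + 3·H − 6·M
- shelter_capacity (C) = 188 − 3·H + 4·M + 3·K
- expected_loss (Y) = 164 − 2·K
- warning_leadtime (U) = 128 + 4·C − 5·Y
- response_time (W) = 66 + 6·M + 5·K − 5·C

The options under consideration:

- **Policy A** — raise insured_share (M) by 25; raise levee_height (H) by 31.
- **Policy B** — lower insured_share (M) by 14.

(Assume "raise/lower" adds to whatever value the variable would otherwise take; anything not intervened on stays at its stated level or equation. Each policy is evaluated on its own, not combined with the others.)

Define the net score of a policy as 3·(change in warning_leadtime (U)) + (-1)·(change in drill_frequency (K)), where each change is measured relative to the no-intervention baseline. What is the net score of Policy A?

-3621

Baseline:
  H = 160
  M = 116
  K = 261 + 3·160 − 6·116 = 45
  C = 188 − 3·160 + 4·116 + 3·45 = 307
  Y = 164 − 2·45 = 74
  U = 128 + 4·307 − 5·74 = 986
Policy A (M + 25, H + 31):
  H = 160 + 31 = 191
  M = 116 + 25 = 141
  K = 261 + 3·191 − 6·141 = -12
  C = 188 − 3·191 + 4·141 + 3·(-12) = 143
  Y = 164 − 2·(-12) = 188
  U = 128 + 4·143 − 5·188 = -240
ΔU = -240 − 986 = -1226; ΔK = -12 − 45 = -57
Score = 3·(-1226) + (-1)·(-57) = -3621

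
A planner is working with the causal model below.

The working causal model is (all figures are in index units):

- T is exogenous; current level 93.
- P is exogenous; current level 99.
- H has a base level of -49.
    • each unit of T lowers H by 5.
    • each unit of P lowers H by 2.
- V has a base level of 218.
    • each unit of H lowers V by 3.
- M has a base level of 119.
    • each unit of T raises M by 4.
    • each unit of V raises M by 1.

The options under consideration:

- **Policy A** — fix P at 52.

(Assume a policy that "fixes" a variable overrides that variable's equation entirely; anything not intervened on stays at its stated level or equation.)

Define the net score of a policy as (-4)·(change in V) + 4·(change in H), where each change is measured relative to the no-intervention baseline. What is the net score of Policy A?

Baseline:
  T = 93
  P = 99
  H = -49 − 5·93 − 2·99 = -712
  V = 218 − 3·(-712) = 2354
Policy A (P := 52):
  T = 93
  P = 52
  H = -49 − 5·93 − 2·52 = -618
  V = 218 − 3·(-618) = 2072
ΔV = 2072 − 2354 = -282; ΔH = -618 − (-712) = 94
Score = (-4)·(-282) + 4·94 = 1504

1504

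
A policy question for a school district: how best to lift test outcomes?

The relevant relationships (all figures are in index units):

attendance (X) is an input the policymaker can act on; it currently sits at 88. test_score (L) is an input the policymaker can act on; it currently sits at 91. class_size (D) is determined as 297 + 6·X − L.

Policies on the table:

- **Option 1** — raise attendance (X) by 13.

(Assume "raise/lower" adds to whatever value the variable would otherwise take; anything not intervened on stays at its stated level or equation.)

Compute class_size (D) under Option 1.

812

Option 1 (X + 13):
  X = 88 + 13 = 101
  L = 91
  D = 297 + 6·101 − 91 = 812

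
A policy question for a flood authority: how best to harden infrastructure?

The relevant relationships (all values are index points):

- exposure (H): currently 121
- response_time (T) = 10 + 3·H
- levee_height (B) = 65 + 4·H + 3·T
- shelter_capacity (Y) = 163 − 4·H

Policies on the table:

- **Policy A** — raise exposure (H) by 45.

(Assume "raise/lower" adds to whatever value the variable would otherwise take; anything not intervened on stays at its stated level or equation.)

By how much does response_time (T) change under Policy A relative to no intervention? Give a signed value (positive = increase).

Baseline:
  H = 121
  T = 10 + 3·121 = 373
Policy A (H + 45):
  H = 121 + 45 = 166
  T = 10 + 3·166 = 508
Change in T: 508 − 373 = 135

135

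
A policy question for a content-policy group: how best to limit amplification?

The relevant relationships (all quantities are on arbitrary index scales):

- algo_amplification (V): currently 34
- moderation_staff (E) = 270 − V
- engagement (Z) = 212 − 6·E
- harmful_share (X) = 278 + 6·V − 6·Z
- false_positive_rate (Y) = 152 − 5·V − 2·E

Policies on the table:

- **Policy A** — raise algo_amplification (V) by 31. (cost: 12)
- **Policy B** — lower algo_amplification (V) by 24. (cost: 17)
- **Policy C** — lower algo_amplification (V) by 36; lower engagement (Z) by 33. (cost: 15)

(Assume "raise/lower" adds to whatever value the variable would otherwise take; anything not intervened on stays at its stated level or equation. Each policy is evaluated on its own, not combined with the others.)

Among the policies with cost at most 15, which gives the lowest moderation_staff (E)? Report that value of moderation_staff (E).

205

Policy A (V + 31):
  V = 34 + 31 = 65
  E = 270 − 65 = 205
Policy C (V − 36, Z − 33):
  V = 34 − 36 = -2
  E = 270 − (-2) = 272
Comparing — Policy A: E=205, Policy C: E=272. Lowest is 205 (Policy A).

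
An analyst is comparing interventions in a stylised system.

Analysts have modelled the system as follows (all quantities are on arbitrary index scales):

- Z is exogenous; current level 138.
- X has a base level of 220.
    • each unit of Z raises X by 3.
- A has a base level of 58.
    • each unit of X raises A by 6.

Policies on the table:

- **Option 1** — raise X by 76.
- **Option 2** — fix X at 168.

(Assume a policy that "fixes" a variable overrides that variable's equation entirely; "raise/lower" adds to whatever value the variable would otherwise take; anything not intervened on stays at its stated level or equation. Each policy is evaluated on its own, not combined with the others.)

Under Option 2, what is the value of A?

1066

Option 2 (X := 168):
  Z = 138
  X = 168
  A = 58 + 6·168 = 1066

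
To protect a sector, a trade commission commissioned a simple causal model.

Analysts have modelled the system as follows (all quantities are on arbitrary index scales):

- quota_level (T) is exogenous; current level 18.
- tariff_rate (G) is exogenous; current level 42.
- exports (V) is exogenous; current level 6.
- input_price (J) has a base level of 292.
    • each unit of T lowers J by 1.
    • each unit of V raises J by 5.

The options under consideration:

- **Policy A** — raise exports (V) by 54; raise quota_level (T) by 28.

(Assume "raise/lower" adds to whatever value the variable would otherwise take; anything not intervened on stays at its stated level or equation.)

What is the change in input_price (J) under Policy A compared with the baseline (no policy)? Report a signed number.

242

Baseline:
  T = 18
  V = 6
  J = 292 − 18 + 5·6 = 304
Policy A (V + 54, T + 28):
  T = 18 + 28 = 46
  V = 6 + 54 = 60
  J = 292 − 46 + 5·60 = 546
Change in J: 546 − 304 = 242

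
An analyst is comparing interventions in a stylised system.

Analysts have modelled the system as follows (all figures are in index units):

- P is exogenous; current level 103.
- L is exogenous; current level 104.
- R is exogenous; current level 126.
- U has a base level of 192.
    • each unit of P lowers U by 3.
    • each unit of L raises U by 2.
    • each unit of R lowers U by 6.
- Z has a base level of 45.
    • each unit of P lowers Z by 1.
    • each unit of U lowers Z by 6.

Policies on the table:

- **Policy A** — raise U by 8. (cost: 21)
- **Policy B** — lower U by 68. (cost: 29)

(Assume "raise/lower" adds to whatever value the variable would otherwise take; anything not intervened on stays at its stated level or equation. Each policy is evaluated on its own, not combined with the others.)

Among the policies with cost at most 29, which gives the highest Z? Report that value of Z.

4340

Policy A (U + 8):
  P = 103
  L = 104
  R = 126
  U = 192 − 3·103 + 2·104 − 6·126 (+8 from intervention) = -657
  Z = 45 − 103 − 6·(-657) = 3884
Policy B (U − 68):
  P = 103
  L = 104
  R = 126
  U = 192 − 3·103 + 2·104 − 6·126 (−68 from intervention) = -733
  Z = 45 − 103 − 6·(-733) = 4340
Comparing — Policy A: Z=3884, Policy B: Z=4340. Highest is 4340 (Policy B).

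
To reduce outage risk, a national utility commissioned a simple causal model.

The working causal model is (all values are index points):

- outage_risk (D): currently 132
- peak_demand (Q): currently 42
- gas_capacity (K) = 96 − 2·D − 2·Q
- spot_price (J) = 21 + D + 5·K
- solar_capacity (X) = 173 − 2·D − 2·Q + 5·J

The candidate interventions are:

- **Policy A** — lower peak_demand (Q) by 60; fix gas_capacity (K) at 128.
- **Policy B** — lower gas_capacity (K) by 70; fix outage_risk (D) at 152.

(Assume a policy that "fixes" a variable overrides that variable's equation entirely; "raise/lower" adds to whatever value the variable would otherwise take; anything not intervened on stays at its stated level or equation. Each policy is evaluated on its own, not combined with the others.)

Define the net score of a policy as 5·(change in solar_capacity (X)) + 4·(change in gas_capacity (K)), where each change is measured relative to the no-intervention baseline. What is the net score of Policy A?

Baseline:
  D = 132
  Q = 42
  K = 96 − 2·132 − 2·42 = -252
  J = 21 + 132 + 5·(-252) = -1107
  X = 173 − 2·132 − 2·42 + 5·(-1107) = -5710
Policy A (Q − 60, K := 128):
  D = 132
  Q = 42 − 60 = -18
  K = 128
  J = 21 + 132 + 5·128 = 793
  X = 173 − 2·132 − 2·(-18) + 5·793 = 3910
ΔX = 3910 − (-5710) = 9620; ΔK = 128 − (-252) = 380
Score = 5·9620 + 4·380 = 49620

49620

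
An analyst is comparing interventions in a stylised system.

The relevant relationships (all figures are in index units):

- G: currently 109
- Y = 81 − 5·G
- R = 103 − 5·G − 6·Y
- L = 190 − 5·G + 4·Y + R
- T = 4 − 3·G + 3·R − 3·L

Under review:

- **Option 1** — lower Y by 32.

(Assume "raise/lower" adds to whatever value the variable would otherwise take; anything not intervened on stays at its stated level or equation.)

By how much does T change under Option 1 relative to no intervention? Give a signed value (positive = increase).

384

Baseline:
  G = 109
  Y = 81 − 5·109 = -464
  R = 103 − 5·109 − 6·(-464) = 2342
  L = 190 − 5·109 + 4·(-464) + 2342 = 131
  T = 4 − 3·109 + 3·2342 − 3·131 = 6310
Option 1 (Y − 32):
  G = 109
  Y = 81 − 5·109 (−32 from intervention) = -496
  R = 103 − 5·109 − 6·(-496) = 2534
  L = 190 − 5·109 + 4·(-496) + 2534 = 195
  T = 4 − 3·109 + 3·2534 − 3·195 = 6694
Change in T: 6694 − 6310 = 384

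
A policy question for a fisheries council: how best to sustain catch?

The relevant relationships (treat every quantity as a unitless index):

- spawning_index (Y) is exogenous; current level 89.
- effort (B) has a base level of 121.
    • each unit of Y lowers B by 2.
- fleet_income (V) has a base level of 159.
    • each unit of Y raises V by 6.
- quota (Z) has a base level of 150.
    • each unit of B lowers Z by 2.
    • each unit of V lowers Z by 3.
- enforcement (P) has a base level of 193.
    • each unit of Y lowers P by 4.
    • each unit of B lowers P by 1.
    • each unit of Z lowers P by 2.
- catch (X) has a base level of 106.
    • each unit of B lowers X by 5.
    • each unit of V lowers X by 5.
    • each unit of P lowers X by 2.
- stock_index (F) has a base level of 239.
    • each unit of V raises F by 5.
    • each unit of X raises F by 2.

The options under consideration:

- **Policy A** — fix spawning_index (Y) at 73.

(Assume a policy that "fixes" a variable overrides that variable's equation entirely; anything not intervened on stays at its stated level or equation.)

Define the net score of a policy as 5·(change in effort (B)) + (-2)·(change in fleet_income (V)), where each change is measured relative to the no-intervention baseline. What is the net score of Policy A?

352

Baseline:
  Y = 89
  B = 121 − 2·89 = -57
  V = 159 + 6·89 = 693
Policy A (Y := 73):
  Y = 73
  B = 121 − 2·73 = -25
  V = 159 + 6·73 = 597
ΔB = -25 − (-57) = 32; ΔV = 597 − 693 = -96
Score = 5·32 + (-2)·(-96) = 352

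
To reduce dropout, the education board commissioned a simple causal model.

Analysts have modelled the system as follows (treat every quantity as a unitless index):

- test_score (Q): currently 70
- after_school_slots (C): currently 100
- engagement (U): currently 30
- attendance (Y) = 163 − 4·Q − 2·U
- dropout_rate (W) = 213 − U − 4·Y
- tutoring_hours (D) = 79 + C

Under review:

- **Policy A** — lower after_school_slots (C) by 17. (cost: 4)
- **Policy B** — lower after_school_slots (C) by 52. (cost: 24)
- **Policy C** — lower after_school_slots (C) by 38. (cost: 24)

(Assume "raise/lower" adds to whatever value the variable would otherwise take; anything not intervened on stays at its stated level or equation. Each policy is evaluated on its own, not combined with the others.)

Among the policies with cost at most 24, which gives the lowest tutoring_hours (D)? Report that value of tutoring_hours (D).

127

Policy A (C − 17):
  C = 100 − 17 = 83
  D = 79 + 83 = 162
Policy B (C − 52):
  C = 100 − 52 = 48
  D = 79 + 48 = 127
Policy C (C − 38):
  C = 100 − 38 = 62
  D = 79 + 62 = 141
Comparing — Policy A: D=162, Policy B: D=127, Policy C: D=141. Lowest is 127 (Policy B).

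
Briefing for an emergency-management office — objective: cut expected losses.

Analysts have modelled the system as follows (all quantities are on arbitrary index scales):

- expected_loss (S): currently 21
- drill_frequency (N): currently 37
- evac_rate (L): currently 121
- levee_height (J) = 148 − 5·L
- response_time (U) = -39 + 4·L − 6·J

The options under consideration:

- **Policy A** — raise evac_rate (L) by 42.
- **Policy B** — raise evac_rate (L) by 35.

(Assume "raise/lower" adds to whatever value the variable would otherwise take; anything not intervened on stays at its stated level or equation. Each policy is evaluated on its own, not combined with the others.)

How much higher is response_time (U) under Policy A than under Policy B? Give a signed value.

Policy A (L + 42):
  L = 121 + 42 = 163
  J = 148 − 5·163 = -667
  U = -39 + 4·163 − 6·(-667) = 4615
Policy B (L + 35):
  L = 121 + 35 = 156
  J = 148 − 5·156 = -632
  U = -39 + 4·156 − 6·(-632) = 4377
U: 4615 − 4377 = 238

238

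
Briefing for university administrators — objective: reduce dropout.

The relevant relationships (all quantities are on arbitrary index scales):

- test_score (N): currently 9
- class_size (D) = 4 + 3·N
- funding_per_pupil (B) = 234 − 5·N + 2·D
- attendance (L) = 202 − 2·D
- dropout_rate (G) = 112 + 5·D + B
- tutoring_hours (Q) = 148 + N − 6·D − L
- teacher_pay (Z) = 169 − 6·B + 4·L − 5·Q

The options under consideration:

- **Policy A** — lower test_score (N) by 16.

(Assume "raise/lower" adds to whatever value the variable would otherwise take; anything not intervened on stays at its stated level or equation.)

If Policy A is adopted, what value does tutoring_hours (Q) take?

7

Policy A (N − 16):
  N = 9 − 16 = -7
  D = 4 + 3·(-7) = -17
  L = 202 − 2·(-17) = 236
  Q = 148 + (-7) − 6·(-17) − 236 = 7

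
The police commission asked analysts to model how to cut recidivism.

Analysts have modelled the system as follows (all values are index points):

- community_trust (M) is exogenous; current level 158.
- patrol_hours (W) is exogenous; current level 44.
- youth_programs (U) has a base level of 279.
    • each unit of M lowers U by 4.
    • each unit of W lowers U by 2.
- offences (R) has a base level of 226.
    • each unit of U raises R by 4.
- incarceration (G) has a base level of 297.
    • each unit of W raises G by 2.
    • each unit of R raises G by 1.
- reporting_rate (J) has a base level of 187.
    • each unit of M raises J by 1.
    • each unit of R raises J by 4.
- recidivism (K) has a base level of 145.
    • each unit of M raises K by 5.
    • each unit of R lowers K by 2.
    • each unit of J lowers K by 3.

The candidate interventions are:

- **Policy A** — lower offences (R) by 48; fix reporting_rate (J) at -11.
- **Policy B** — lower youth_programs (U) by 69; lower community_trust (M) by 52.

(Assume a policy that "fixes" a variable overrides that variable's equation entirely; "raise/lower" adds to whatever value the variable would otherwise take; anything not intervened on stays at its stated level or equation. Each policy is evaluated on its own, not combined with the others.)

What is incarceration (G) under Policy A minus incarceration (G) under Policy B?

Policy A (R − 48, J := -11):
  M = 158
  W = 44
  U = 279 − 4·158 − 2·44 = -441
  R = 226 + 4·(-441) (−48 from intervention) = -1586
  G = 297 + 2·44 + (-1586) = -1201
Policy B (U − 69, M − 52):
  M = 158 − 52 = 106
  W = 44
  U = 279 − 4·106 − 2·44 (−69 from intervention) = -302
  R = 226 + 4·(-302) = -982
  G = 297 + 2·44 + (-982) = -597
G: -1201 − (-597) = -604

-604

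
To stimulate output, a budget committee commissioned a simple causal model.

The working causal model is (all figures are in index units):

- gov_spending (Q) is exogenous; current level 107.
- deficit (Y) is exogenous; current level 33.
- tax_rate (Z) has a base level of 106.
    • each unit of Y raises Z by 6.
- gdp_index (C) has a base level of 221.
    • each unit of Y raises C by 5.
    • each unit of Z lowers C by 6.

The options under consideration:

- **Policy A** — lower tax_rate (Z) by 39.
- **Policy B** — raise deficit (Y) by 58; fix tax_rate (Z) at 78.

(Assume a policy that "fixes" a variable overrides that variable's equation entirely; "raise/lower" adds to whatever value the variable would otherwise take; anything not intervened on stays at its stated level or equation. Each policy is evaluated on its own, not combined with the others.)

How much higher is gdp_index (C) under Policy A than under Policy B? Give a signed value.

Policy A (Z − 39):
  Y = 33
  Z = 106 + 6·33 (−39 from intervention) = 265
  C = 221 + 5·33 − 6·265 = -1204
Policy B (Y + 58, Z := 78):
  Y = 33 + 58 = 91
  Z = 78
  C = 221 + 5·91 − 6·78 = 208
C: -1204 − 208 = -1412

-1412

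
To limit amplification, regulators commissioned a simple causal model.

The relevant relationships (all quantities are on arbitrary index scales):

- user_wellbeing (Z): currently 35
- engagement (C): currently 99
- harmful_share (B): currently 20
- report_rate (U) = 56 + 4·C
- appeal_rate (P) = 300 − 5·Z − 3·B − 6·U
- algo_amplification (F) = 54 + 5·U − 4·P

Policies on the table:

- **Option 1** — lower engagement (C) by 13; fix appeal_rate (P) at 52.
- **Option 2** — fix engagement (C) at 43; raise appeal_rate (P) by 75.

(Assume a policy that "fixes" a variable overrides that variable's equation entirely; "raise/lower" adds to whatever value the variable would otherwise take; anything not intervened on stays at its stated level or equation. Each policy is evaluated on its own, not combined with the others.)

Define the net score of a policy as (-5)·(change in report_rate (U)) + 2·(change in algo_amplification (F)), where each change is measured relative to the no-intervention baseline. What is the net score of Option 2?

Baseline:
  Z = 35
  C = 99
  B = 20
  U = 56 + 4·99 = 452
  P = 300 − 5·35 − 3·20 − 6·452 = -2647
  F = 54 + 5·452 − 4·(-2647) = 12902
Option 2 (C := 43, P + 75):
  Z = 35
  C = 43
  B = 20
  U = 56 + 4·43 = 228
  P = 300 − 5·35 − 3·20 − 6·228 (+75 from intervention) = -1228
  F = 54 + 5·228 − 4·(-1228) = 6106
ΔU = 228 − 452 = -224; ΔF = 6106 − 12902 = -6796
Score = (-5)·(-224) + 2·(-6796) = -12472

-12472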